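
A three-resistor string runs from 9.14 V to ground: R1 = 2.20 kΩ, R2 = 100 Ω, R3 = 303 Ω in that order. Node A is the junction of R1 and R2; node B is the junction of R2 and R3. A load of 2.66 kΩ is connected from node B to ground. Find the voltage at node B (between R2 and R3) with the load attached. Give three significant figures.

At node B, R3 is in parallel with the load: R3‖R_L = 272.0 Ω.
Below node A the resistance is R2 + (R3‖R_L) = 372.0 Ω, so V_A = 9.14 × 372.0/2572 = 1.322 V.
Then V_B = V_A × (R3‖R_L)/(R2 + R3‖R_L) = 1.322 × 272.0/372.0 = 0.967 V.

V ≈ 0.967 V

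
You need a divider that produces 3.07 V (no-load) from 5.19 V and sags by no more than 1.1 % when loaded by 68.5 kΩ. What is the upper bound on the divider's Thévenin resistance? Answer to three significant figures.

Loading drop = R_th/(R_th + R_L) ≤ 0.0110, so R_th ≤ R_L · ε/(1−ε) = 68.5 kΩ × 0.0110/0.9890 = 762 Ω.
(Any R1, R2 with R2/(R1+R2) = 0.592 and R1‖R2 ≤ 762 Ω will meet the spec.)

R_th ≤ 762 Ω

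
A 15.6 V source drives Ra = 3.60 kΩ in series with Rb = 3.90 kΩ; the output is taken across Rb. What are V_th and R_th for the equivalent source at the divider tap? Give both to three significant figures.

V_th = 8.11 V, R_th = 1.87 kΩ

V_th is the open-circuit tap voltage: 15.6 × 3.90/(3.60 + 3.90) = 8.11 V.
With the supply zeroed, Ra and Rb appear in parallel from the tap: R_th = Ra‖Rb = (3.60 × 3.90)/7.500 = 1.87 kΩ.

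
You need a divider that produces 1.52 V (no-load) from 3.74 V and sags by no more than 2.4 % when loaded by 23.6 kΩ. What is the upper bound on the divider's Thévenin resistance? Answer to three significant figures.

Loading drop = R_th/(R_th + R_L) ≤ 0.0240, so R_th ≤ R_L · ε/(1−ε) = 23.6 kΩ × 0.0240/0.9760 = 580 Ω.
(Any R1, R2 with R2/(R1+R2) = 0.406 and R1‖R2 ≤ 580 Ω will meet the spec.)

R_th ≤ 580 Ω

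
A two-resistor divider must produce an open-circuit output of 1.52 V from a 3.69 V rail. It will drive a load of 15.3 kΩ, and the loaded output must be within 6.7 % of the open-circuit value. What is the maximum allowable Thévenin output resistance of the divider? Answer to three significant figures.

Loading drop = R_th/(R_th + R_L) ≤ 0.0670, so R_th ≤ R_L · ε/(1−ε) = 15.3 kΩ × 0.0670/0.9330 = 1.10 kΩ.
(Any R1, R2 with R2/(R1+R2) = 0.412 and R1‖R2 ≤ 1.10 kΩ will meet the spec.)

R_th ≤ 1.10 kΩ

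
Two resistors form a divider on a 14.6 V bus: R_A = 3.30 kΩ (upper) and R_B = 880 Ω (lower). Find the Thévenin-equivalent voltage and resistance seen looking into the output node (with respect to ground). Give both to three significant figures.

V_th is the open-circuit tap voltage: 14.6 × 880/(3300 + 880) = 3.07 V.
With the supply zeroed, R_A and R_B appear in parallel from the tap: R_th = R_A‖R_B = (3300 × 880)/4180 = 695 Ω.

V_th = 3.07 V, R_th = 695 Ω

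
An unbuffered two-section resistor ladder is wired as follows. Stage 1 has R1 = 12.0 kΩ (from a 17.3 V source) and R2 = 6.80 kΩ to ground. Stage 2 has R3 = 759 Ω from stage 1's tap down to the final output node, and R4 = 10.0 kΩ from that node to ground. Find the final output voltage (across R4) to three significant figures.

V_out ≈ 4.14 V

Stage 2 presents R3+R4 = 10760 Ω as a load on stage 1's tap.
Stage 1's lower leg becomes R2‖(R3+R4) = 4167 Ω, so V_mid = 17.3 × 4167/16170 = 4.459 V.
Stage 2 is itself unloaded: V_out = V_mid × R4/(R3+R4) = 4.459 × 10000/10760 = 4.14 V.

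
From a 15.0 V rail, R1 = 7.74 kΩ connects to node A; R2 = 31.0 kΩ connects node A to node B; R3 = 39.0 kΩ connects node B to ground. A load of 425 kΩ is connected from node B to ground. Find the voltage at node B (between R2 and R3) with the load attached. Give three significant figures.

V ≈ 7.20 V

At node B, R3 is in parallel with the load: R3‖R_L = 35.72 kΩ.
Below node A the resistance is R2 + (R3‖R_L) = 66.72 kΩ, so V_A = 15.0 × 66.72/74.46 = 13.44 V.
Then V_B = V_A × (R3‖R_L)/(R2 + R3‖R_L) = 13.44 × 35.72/66.72 = 7.20 V.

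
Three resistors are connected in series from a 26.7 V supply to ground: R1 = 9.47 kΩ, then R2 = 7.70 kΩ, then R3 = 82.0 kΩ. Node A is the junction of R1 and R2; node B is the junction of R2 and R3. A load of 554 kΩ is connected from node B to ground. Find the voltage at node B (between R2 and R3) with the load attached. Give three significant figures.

V ≈ 21.5 V

At node B, R3 is in parallel with the load: R3‖R_L = 71.43 kΩ.
Below node A the resistance is R2 + (R3‖R_L) = 79.13 kΩ, so V_A = 26.7 × 79.13/88.60 = 23.85 V.
Then V_B = V_A × (R3‖R_L)/(R2 + R3‖R_L) = 23.85 × 71.43/79.13 = 21.5 V.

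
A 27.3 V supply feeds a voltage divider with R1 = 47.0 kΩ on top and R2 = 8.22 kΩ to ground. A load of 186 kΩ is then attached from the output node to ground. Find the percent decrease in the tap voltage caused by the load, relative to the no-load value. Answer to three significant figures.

The divider's output (Thévenin) resistance is R1‖R2 = 6.996 kΩ.
Fractional drop under load = R_th/(R_th + R_L) = 6.996 / (6.996 + 186) = 0.03625.
So the output falls by 3.63 %.

3.63 %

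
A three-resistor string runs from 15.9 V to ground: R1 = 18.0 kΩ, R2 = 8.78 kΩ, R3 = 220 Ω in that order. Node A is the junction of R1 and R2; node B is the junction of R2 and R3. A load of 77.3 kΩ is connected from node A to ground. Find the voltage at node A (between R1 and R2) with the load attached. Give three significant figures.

Below node A the series string R2+R3 = 9000 Ω sits in parallel with the 77300 Ω load: 8061 Ω.
V_A = 15.9 × 8061/(18000 + 8061) = 4.92 V.

V ≈ 4.92 V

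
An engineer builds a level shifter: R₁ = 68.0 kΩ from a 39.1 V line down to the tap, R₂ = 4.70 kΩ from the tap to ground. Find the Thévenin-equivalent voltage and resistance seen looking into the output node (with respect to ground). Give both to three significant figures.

V_th is the open-circuit tap voltage: 39.1 × 4.70/(68.0 + 4.70) = 2.53 V.
With the supply zeroed, R₁ and R₂ appear in parallel from the tap: R_th = R₁‖R₂ = (68.0 × 4.70)/72.70 = 4.40 kΩ.

V_th = 2.53 V, R_th = 4.40 kΩ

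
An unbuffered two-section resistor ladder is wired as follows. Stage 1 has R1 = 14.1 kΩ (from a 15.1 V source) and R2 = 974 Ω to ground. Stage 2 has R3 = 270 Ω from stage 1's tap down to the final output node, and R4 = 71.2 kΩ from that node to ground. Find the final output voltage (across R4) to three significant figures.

Stage 2 presents R3+R4 = 71470 Ω as a load on stage 1's tap.
Stage 1's lower leg becomes R2‖(R3+R4) = 960.9 Ω, so V_mid = 15.1 × 960.9/15060 = 0.9634 V.
Stage 2 is itself unloaded: V_out = V_mid × R4/(R3+R4) = 0.9634 × 71200/71470 = 0.960 V.

V_out ≈ 0.960 V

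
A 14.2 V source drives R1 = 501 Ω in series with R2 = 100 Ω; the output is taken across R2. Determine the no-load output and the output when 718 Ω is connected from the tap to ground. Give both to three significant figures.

Open-circuit: V = 14.2 × 100/(501 + 100) = 2.36 V.
With the load, R2 becomes R2‖R_L = 87.78 Ω, so V = 14.2 × 87.78/588.8 = 2.12 V.

Unloaded: 2.36 V; loaded: 2.12 V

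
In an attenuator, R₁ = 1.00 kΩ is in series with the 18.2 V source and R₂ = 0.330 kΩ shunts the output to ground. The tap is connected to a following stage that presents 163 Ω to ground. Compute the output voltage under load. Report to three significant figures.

V_out ≈ 1.79 V

The load sits in parallel with R₂: R₂‖R_L = (330 × 163) / (330 + 163) = 109.1 Ω.
V_out = 18.2 × 109.1 / (1000 + 109.1) = 18.2 × 109.1/1109 = 1.79 V.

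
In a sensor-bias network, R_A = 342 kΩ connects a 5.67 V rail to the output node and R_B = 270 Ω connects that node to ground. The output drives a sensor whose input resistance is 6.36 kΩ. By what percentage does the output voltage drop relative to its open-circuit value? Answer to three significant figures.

The divider's output (Thévenin) resistance is R_A‖R_B = 269.8 Ω.
Fractional drop under load = R_th/(R_th + R_L) = 269.8 / (269.8 + 6360) = 0.04069.
So the output falls by 4.07 %.

4.07 %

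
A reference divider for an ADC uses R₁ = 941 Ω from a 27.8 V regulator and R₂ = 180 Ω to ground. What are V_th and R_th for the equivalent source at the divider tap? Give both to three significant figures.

V_th is the open-circuit tap voltage: 27.8 × 180/(941 + 180) = 4.46 V.
With the supply zeroed, R₁ and R₂ appear in parallel from the tap: R_th = R₁‖R₂ = (941 × 180)/1121 = 151 Ω.

V_th = 4.46 V, R_th = 151 Ω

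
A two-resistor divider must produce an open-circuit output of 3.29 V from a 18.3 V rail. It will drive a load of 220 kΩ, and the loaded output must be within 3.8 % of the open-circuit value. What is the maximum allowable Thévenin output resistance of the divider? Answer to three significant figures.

R_th ≤ 8.69 kΩ

Loading drop = R_th/(R_th + R_L) ≤ 0.0380, so R_th ≤ R_L · ε/(1−ε) = 220 kΩ × 0.0380/0.9620 = 8.69 kΩ.
(Any R1, R2 with R2/(R1+R2) = 0.180 and R1‖R2 ≤ 8.69 kΩ will meet the spec.)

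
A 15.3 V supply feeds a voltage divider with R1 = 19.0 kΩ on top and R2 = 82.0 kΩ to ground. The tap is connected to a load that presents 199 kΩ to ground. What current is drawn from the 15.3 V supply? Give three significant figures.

R2‖R_L = 58.07 kΩ, so the source sees R1 + R2‖R_L = 77.07 kΩ.
I = 15.3 V / 77.07 kΩ = 0.199 mA.

I ≈ 0.199 mA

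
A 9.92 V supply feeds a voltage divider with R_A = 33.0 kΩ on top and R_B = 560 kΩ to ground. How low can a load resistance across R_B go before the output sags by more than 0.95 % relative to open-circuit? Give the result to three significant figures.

Output resistance R_th = R_A‖R_B = (33.0 × 560)/593.0 = 31.16 kΩ.
The fractional drop is R_th/(R_th + R_L); requiring this ≤ 0.00950 gives R_L ≥ R_th(1/0.00950 − 1) = 31.16 × 104.3 = 3.25 MΩ.

R_L(min) ≈ 3.25 MΩ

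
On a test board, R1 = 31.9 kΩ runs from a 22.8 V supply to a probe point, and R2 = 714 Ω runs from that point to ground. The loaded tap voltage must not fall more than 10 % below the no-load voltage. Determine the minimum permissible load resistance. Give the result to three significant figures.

Output resistance R_th = R1‖R2 = (31900 × 714)/32610 = 698.4 Ω.
The fractional drop is R_th/(R_th + R_L); requiring this ≤ 0.100 gives R_L ≥ R_th(1/0.100 − 1) = 698.4 × 9.000 = 6.29 kΩ.

R_L(min) ≈ 6.29 kΩ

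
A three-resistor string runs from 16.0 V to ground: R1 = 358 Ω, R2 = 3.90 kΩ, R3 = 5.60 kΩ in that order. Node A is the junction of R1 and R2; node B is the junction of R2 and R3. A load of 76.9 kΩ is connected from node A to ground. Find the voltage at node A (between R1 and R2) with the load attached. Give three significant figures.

V ≈ 15.4 V

Below node A the series string R2+R3 = 9500 Ω sits in parallel with the 76900 Ω load: 8455 Ω.
V_A = 16.0 × 8455/(358 + 8455) = 15.4 V.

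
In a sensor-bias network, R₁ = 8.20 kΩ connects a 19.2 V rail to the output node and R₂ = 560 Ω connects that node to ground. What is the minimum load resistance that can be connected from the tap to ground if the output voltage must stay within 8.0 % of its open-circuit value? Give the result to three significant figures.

Output resistance R_th = R₁‖R₂ = (8200 × 560)/8760 = 524.2 Ω.
The fractional drop is R_th/(R_th + R_L); requiring this ≤ 0.0800 gives R_L ≥ R_th(1/0.0800 − 1) = 524.2 × 11.50 = 6.03 kΩ.

R_L(min) ≈ 6.03 kΩ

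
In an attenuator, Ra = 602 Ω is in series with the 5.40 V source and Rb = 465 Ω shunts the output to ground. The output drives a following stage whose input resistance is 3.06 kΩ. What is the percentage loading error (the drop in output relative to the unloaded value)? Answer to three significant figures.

The divider's output (Thévenin) resistance is Ra‖Rb = 262.4 Ω.
Fractional drop under load = R_th/(R_th + R_L) = 262.4 / (262.4 + 3060) = 0.07897.
So the output falls by 7.90 %.

7.90 %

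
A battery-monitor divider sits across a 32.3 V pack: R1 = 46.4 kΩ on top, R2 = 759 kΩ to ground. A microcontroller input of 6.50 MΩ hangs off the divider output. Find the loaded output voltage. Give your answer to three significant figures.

The load sits in parallel with R2: R2‖R_L = (759 × 6500) / (759 + 6500) = 679.6 kΩ.
V_out = 32.3 × 679.6 / (46.4 + 679.6) = 32.3 × 679.6/726.0 = 30.2 V.
(Unloaded it would have been 30.4 V.)

V_out ≈ 30.2 V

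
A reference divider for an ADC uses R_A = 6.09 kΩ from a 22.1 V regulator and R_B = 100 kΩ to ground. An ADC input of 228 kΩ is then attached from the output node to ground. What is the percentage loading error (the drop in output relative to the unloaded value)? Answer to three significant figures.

2.46 %

The divider's output (Thévenin) resistance is R_A‖R_B = 5.740 kΩ.
Fractional drop under load = R_th/(R_th + R_L) = 5.740 / (5.740 + 228) = 0.02456.
So the output falls by 2.46 %.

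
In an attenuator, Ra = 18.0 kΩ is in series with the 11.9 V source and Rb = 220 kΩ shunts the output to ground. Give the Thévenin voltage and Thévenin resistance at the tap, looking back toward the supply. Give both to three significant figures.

V_th is the open-circuit tap voltage: 11.9 × 220/(18.0 + 220) = 11.0 V.
With the supply zeroed, Ra and Rb appear in parallel from the tap: R_th = Ra‖Rb = (18.0 × 220)/238.0 = 16.6 kΩ.

V_th = 11.0 V, R_th = 16.6 kΩ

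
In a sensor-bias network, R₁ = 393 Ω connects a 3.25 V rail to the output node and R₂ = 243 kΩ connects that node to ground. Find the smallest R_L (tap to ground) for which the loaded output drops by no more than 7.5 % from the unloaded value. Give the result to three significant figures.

R_L(min) ≈ 4.84 kΩ

Output resistance R_th = R₁‖R₂ = (393 × 243000)/243400 = 392.4 Ω.
The fractional drop is R_th/(R_th + R_L); requiring this ≤ 0.0750 gives R_L ≥ R_th(1/0.0750 − 1) = 392.4 × 12.33 = 4.84 kΩ.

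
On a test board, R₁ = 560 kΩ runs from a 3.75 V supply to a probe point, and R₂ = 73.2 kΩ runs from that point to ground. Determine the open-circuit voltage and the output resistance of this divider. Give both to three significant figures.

V_th is the open-circuit tap voltage: 3.75 × 73.2/(560 + 73.2) = 0.434 V.
With the supply zeroed, R₁ and R₂ appear in parallel from the tap: R_th = R₁‖R₂ = (560 × 73.2)/633.2 = 64.7 kΩ.

V_th = 0.434 V, R_th = 64.7 kΩ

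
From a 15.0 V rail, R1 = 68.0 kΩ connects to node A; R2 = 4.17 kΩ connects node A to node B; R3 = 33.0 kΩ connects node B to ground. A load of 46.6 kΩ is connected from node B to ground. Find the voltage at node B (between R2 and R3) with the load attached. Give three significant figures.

At node B, R3 is in parallel with the load: R3‖R_L = 19.32 kΩ.
Below node A the resistance is R2 + (R3‖R_L) = 23.49 kΩ, so V_A = 15.0 × 23.49/91.49 = 3.851 V.
Then V_B = V_A × (R3‖R_L)/(R2 + R3‖R_L) = 3.851 × 19.32/23.49 = 3.17 V.

V ≈ 3.17 V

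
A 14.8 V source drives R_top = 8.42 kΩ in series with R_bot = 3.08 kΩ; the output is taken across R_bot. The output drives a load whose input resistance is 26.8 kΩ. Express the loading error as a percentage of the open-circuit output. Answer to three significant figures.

7.76 %

The divider's output (Thévenin) resistance is R_top‖R_bot = 2.255 kΩ.
Fractional drop under load = R_th/(R_th + R_L) = 2.255 / (2.255 + 26.8) = 0.07761.
So the output falls by 7.76 %.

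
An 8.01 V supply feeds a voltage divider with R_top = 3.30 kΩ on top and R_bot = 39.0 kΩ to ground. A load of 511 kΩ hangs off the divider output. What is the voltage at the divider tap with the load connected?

The load sits in parallel with R_bot: R_bot‖R_L = (39.0 × 511) / (39.0 + 511) = 36.23 kΩ.
V_out = 8.01 × 36.23 / (3.30 + 36.23) = 8.01 × 36.23/39.53 = 7.34 V.

V_out ≈ 7.34 V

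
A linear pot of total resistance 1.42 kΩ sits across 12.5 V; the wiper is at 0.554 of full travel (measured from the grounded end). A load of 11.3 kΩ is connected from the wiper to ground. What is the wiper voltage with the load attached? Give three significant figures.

V ≈ 6.72 V

The wiper splits the pot into (1−α)R = 633.3 Ω above and αR = 786.7 Ω below.
Lower section ‖ load = 735.5 Ω.
V_wiper = 12.5 × 735.5/(633.3 + 735.5) = 6.72 V.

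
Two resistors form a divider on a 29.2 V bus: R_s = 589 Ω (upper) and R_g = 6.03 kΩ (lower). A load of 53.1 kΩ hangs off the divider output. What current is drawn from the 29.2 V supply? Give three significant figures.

I ≈ 4.86 mA

R_g‖R_L = 5415 Ω, so the source sees R_s + R_g‖R_L = 6004 Ω.
I = 29.2 V / 6004 Ω = 4.86 mA.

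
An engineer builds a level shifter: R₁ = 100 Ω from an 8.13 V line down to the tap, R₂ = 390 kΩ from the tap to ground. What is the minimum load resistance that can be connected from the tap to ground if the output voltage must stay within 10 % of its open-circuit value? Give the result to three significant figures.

R_L(min) ≈ 900 Ω

Output resistance R_th = R₁‖R₂ = (100 × 390000)/390100 = 99.97 Ω.
The fractional drop is R_th/(R_th + R_L); requiring this ≤ 0.100 gives R_L ≥ R_th(1/0.100 − 1) = 99.97 × 9.000 = 900 Ω.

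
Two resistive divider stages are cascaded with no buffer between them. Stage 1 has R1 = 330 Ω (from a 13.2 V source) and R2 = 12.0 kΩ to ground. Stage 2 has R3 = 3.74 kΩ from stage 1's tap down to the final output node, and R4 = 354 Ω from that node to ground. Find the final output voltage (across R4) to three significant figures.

Stage 2 presents R3+R4 = 4094 Ω as a load on stage 1's tap.
Stage 1's lower leg becomes R2‖(R3+R4) = 3053 Ω, so V_mid = 13.2 × 3053/3383 = 11.91 V.
Stage 2 is itself unloaded: V_out = V_mid × R4/(R3+R4) = 11.91 × 354/4094 = 1.03 V.

V_out ≈ 1.03 V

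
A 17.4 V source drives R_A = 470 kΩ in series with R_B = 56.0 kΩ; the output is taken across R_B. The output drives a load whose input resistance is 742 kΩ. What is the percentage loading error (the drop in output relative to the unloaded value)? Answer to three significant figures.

The divider's output (Thévenin) resistance is R_A‖R_B = 50.04 kΩ.
Fractional drop under load = R_th/(R_th + R_L) = 50.04 / (50.04 + 742) = 0.06318.
So the output falls by 6.32 %.

6.32 %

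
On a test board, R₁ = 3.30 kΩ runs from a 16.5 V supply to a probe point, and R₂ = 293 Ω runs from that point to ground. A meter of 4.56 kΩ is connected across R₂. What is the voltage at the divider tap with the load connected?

V_out ≈ 1.27 V

The load sits in parallel with R₂: R₂‖R_L = (293 × 4560) / (293 + 4560) = 275.3 Ω.
V_out = 16.5 × 275.3 / (3300 + 275.3) = 16.5 × 275.3/3575 = 1.27 V.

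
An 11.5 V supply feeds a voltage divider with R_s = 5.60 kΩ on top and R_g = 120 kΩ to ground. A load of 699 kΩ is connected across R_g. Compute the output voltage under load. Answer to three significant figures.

V_out ≈ 10.9 V

The load sits in parallel with R_g: R_g‖R_L = (120 × 699) / (120 + 699) = 102.4 kΩ.
V_out = 11.5 × 102.4 / (5.60 + 102.4) = 11.5 × 102.4/108.0 = 10.9 V.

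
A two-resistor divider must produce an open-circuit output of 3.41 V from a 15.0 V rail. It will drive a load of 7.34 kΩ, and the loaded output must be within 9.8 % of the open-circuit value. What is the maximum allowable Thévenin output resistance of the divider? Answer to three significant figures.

Loading drop = R_th/(R_th + R_L) ≤ 0.0980, so R_th ≤ R_L · ε/(1−ε) = 7.34 kΩ × 0.0980/0.9020 = 797 Ω.

R_th ≤ 797 Ω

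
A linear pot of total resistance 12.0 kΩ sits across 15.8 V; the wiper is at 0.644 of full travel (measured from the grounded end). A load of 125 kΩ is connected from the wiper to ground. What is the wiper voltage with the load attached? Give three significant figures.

V ≈ 9.96 V

The wiper splits the pot into (1−α)R = 4.272 kΩ above and αR = 7.728 kΩ below.
Lower section ‖ load = 7.278 kΩ.
V_wiper = 15.8 × 7.278/(4.272 + 7.278) = 9.96 V.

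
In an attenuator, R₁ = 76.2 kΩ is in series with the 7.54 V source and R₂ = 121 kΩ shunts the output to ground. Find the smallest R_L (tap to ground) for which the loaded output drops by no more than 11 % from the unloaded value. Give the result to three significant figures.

Output resistance R_th = R₁‖R₂ = (76.2 × 121)/197.2 = 46.76 kΩ.
The fractional drop is R_th/(R_th + R_L); requiring this ≤ 0.110 gives R_L ≥ R_th(1/0.110 − 1) = 46.76 × 8.091 = 378 kΩ.

R_L(min) ≈ 378 kΩ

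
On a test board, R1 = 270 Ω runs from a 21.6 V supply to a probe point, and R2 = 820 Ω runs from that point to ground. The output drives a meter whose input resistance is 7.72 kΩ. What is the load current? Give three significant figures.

I_L ≈ 2.05 mA

R2‖R_L = 741.3 Ω; V_out = 21.6 × 741.3/1011 = 15.83 V.
I_L = V_out / R_L = 15.83 / 7.72 kΩ = 2.05 mA.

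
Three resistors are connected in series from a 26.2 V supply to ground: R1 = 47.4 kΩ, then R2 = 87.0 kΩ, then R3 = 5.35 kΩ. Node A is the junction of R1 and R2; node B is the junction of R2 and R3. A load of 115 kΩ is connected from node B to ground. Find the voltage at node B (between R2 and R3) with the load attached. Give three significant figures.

At node B, R3 is in parallel with the load: R3‖R_L = 5.112 kΩ.
Below node A the resistance is R2 + (R3‖R_L) = 92.11 kΩ, so V_A = 26.2 × 92.11/139.5 = 17.30 V.
Then V_B = V_A × (R3‖R_L)/(R2 + R3‖R_L) = 17.30 × 5.112/92.11 = 0.960 V.

V ≈ 0.960 V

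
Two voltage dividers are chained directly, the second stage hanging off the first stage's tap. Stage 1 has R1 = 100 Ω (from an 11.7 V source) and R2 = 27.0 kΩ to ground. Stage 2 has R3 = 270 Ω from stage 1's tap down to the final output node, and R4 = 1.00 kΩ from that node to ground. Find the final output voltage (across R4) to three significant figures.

Stage 2 presents R3+R4 = 1270 Ω as a load on stage 1's tap.
Stage 1's lower leg becomes R2‖(R3+R4) = 1213 Ω, so V_mid = 11.7 × 1213/1313 = 10.81 V.
Stage 2 is itself unloaded: V_out = V_mid × R4/(R3+R4) = 10.81 × 1000/1270 = 8.51 V.

V_out ≈ 8.51 V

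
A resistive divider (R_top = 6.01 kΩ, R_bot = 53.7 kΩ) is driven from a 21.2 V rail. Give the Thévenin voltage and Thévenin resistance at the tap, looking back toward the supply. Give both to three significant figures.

V_th = 19.1 V, R_th = 5.41 kΩ

V_th is the open-circuit tap voltage: 21.2 × 53.7/(6.01 + 53.7) = 19.1 V.
With the supply zeroed, R_top and R_bot appear in parallel from the tap: R_th = R_top‖R_bot = (6.01 × 53.7)/59.71 = 5.41 kΩ.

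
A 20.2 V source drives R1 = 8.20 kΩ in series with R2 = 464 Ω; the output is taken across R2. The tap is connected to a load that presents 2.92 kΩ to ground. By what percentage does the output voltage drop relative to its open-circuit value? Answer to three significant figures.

The divider's output (Thévenin) resistance is R1‖R2 = 439.2 Ω.
Fractional drop under load = R_th/(R_th + R_L) = 439.2 / (439.2 + 2920) = 0.1307.
So the output falls by 13.1 %.

13.1 %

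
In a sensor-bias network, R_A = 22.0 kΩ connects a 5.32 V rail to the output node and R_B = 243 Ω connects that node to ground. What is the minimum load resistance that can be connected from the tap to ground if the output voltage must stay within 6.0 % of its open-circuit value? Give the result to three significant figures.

Output resistance R_th = R_A‖R_B = (22000 × 243)/22240 = 240.3 Ω.
The fractional drop is R_th/(R_th + R_L); requiring this ≤ 0.0600 gives R_L ≥ R_th(1/0.0600 − 1) = 240.3 × 15.67 = 3.77 kΩ.

R_L(min) ≈ 3.77 kΩ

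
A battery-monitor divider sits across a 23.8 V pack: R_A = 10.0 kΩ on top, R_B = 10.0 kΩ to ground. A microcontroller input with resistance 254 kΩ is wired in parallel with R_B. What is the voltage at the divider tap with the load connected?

V_out ≈ 11.7 V

The load sits in parallel with R_B: R_B‖R_L = (10.0 × 254) / (10.0 + 254) = 9.621 kΩ.
V_out = 23.8 × 9.621 / (10.0 + 9.621) = 23.8 × 9.621/19.62 = 11.7 V.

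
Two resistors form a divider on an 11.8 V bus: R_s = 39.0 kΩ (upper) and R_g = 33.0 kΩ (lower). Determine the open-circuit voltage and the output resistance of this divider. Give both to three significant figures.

V_th is the open-circuit tap voltage: 11.8 × 33.0/(39.0 + 33.0) = 5.41 V.
With the supply zeroed, R_s and R_g appear in parallel from the tap: R_th = R_s‖R_g = (39.0 × 33.0)/72.00 = 17.9 kΩ.

V_th = 5.41 V, R_th = 17.9 kΩ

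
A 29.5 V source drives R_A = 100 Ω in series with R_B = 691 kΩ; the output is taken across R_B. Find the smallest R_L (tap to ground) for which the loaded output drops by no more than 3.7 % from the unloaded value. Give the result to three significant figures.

R_L(min) ≈ 2.60 kΩ

Output resistance R_th = R_A‖R_B = (100 × 691000)/691100 = 99.99 Ω.
The fractional drop is R_th/(R_th + R_L); requiring this ≤ 0.0370 gives R_L ≥ R_th(1/0.0370 − 1) = 99.99 × 26.03 = 2.60 kΩ.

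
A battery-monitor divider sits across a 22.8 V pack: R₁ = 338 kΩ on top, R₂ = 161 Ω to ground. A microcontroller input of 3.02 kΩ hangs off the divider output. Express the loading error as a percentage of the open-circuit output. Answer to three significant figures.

The divider's output (Thévenin) resistance is R₁‖R₂ = 160.9 Ω.
Fractional drop under load = R_th/(R_th + R_L) = 160.9 / (160.9 + 3020) = 0.05059.
So the output falls by 5.06 %.

5.06 %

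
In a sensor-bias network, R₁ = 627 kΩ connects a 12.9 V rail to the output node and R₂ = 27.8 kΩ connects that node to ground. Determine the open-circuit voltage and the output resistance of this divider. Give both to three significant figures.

V_th = 0.548 V, R_th = 26.6 kΩ

V_th is the open-circuit tap voltage: 12.9 × 27.8/(627 + 27.8) = 0.548 V.
With the supply zeroed, R₁ and R₂ appear in parallel from the tap: R_th = R₁‖R₂ = (627 × 27.8)/654.8 = 26.6 kΩ.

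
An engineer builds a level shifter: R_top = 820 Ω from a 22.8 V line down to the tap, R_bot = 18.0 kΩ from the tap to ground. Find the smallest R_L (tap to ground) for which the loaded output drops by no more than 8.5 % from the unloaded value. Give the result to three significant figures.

R_L(min) ≈ 8.44 kΩ

Output resistance R_th = R_top‖R_bot = (820 × 18000)/18820 = 784.3 Ω.
The fractional drop is R_th/(R_th + R_L); requiring this ≤ 0.0850 gives R_L ≥ R_th(1/0.0850 − 1) = 784.3 × 10.76 = 8.44 kΩ.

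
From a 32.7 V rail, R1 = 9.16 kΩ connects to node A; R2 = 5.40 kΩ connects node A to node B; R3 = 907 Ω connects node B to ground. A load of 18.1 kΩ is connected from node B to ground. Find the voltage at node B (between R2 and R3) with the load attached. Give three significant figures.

At node B, R3 is in parallel with the load: R3‖R_L = 863.7 Ω.
Below node A the resistance is R2 + (R3‖R_L) = 6264 Ω, so V_A = 32.7 × 6264/15420 = 13.28 V.
Then V_B = V_A × (R3‖R_L)/(R2 + R3‖R_L) = 13.28 × 863.7/6264 = 1.83 V.

V ≈ 1.83 V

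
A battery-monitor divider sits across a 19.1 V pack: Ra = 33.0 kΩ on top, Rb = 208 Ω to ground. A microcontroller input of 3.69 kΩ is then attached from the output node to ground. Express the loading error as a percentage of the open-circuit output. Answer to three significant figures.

The divider's output (Thévenin) resistance is Ra‖Rb = 206.7 Ω.
Fractional drop under load = R_th/(R_th + R_L) = 206.7 / (206.7 + 3690) = 0.05304.
So the output falls by 5.30 %.

5.30 %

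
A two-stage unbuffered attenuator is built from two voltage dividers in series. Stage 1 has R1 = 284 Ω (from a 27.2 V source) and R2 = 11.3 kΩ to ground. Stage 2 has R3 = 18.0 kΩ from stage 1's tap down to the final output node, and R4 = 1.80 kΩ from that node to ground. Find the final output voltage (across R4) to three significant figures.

Stage 2 presents R3+R4 = 19800 Ω as a load on stage 1's tap.
Stage 1's lower leg becomes R2‖(R3+R4) = 7194 Ω, so V_mid = 27.2 × 7194/7478 = 26.17 V.
Stage 2 is itself unloaded: V_out = V_mid × R4/(R3+R4) = 26.17 × 1800/19800 = 2.38 V.

V_out ≈ 2.38 V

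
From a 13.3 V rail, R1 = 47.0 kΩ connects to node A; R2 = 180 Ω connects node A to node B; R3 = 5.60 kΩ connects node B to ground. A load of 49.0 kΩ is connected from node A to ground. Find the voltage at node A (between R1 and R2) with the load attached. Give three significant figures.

V ≈ 1.32 V

Below node A the series string R2+R3 = 5780 Ω sits in parallel with the 49000 Ω load: 5170 Ω.
V_A = 13.3 × 5170/(47000 + 5170) = 1.32 V.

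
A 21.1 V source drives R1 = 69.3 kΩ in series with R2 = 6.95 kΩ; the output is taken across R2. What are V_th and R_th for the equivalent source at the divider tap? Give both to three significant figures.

V_th is the open-circuit tap voltage: 21.1 × 6.95/(69.3 + 6.95) = 1.92 V.
With the supply zeroed, R1 and R2 appear in parallel from the tap: R_th = R1‖R2 = (69.3 × 6.95)/76.25 = 6.32 kΩ.

V_th = 1.92 V, R_th = 6.32 kΩ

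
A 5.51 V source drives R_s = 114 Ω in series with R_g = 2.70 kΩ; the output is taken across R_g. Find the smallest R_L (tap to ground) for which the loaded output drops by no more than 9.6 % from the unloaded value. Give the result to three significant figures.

Output resistance R_th = R_s‖R_g = (114 × 2700)/2814 = 109.4 Ω.
The fractional drop is R_th/(R_th + R_L); requiring this ≤ 0.0960 gives R_L ≥ R_th(1/0.0960 − 1) = 109.4 × 9.417 = 1.03 kΩ.

R_L(min) ≈ 1.03 kΩ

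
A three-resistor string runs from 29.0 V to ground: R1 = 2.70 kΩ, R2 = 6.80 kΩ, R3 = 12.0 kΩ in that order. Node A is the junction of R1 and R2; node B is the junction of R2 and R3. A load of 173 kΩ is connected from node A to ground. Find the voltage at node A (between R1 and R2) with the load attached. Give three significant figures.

Below node A the series string R2+R3 = 18.80 kΩ sits in parallel with the 173 kΩ load: 16.96 kΩ.
V_A = 29.0 × 16.96/(2.70 + 16.96) = 25.0 V.

V ≈ 25.0 V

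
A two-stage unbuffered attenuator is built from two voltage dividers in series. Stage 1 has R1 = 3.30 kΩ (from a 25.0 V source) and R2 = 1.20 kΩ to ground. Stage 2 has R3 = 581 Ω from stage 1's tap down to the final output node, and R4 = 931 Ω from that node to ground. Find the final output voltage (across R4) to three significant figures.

Stage 2 presents R3+R4 = 1512 Ω as a load on stage 1's tap.
Stage 1's lower leg becomes R2‖(R3+R4) = 669.0 Ω, so V_mid = 25.0 × 669.0/3969 = 4.214 V.
Stage 2 is itself unloaded: V_out = V_mid × R4/(R3+R4) = 4.214 × 931/1512 = 2.59 V.

V_out ≈ 2.59 V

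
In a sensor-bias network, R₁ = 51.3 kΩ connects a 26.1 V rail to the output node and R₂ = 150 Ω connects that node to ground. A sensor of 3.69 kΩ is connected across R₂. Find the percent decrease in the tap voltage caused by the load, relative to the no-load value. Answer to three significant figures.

The divider's output (Thévenin) resistance is R₁‖R₂ = 149.6 Ω.
Fractional drop under load = R_th/(R_th + R_L) = 149.6 / (149.6 + 3690) = 0.03895.
So the output falls by 3.90 %.

3.90 %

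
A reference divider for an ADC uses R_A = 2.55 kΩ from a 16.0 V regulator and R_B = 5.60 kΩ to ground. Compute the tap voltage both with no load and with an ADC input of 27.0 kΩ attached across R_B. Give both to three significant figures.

Unloaded: 11.0 V; loaded: 10.3 V

Open-circuit: V = 16.0 × 5.60/(2.55 + 5.60) = 11.0 V.
With the load, R_B becomes R_B‖R_L = 4.638 kΩ, so V = 16.0 × 4.638/7.188 = 10.3 V.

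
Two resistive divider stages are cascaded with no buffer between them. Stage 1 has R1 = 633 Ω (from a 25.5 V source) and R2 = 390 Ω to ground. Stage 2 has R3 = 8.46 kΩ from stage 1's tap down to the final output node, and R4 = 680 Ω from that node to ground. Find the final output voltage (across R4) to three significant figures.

V_out ≈ 0.705 V

Stage 2 presents R3+R4 = 9140 Ω as a load on stage 1's tap.
Stage 1's lower leg becomes R2‖(R3+R4) = 374.0 Ω, so V_mid = 25.5 × 374.0/1007 = 9.471 V.
Stage 2 is itself unloaded: V_out = V_mid × R4/(R3+R4) = 9.471 × 680/9140 = 0.705 V.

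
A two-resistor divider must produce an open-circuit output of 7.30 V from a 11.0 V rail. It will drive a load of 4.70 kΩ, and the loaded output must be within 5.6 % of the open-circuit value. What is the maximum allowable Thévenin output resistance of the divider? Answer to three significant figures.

Loading drop = R_th/(R_th + R_L) ≤ 0.0560, so R_th ≤ R_L · ε/(1−ε) = 4.70 kΩ × 0.0560/0.9440 = 279 Ω.
(Any R1, R2 with R2/(R1+R2) = 0.664 and R1‖R2 ≤ 279 Ω will meet the spec.)

R_th ≤ 279 Ω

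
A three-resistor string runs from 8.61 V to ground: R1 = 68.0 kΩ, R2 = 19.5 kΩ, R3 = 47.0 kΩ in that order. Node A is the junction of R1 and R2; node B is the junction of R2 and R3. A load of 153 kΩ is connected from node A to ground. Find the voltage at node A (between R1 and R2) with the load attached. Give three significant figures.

V ≈ 3.49 V

Below node A the series string R2+R3 = 66.50 kΩ sits in parallel with the 153 kΩ load: 46.35 kΩ.
V_A = 8.61 × 46.35/(68.0 + 46.35) = 3.49 V.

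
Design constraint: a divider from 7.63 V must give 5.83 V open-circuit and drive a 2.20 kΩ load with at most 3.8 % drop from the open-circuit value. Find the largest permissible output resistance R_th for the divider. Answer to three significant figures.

Loading drop = R_th/(R_th + R_L) ≤ 0.0380, so R_th ≤ R_L · ε/(1−ε) = 2.20 kΩ × 0.0380/0.9620 = 86.9 Ω.

R_th ≤ 86.9 Ω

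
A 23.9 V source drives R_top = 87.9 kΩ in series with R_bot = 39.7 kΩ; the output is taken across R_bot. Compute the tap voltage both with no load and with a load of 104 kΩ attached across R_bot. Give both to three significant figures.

Unloaded: 7.44 V; loaded: 5.89 V

Open-circuit: V = 23.9 × 39.7/(87.9 + 39.7) = 7.44 V.
With the load, R_bot becomes R_bot‖R_L = 28.73 kΩ, so V = 23.9 × 28.73/116.6 = 5.89 V.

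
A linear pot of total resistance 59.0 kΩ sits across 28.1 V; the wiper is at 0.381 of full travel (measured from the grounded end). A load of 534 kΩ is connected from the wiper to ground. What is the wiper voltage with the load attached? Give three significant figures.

The wiper splits the pot into (1−α)R = 36.52 kΩ above and αR = 22.48 kΩ below.
Lower section ‖ load = 21.57 kΩ.
V_wiper = 28.1 × 21.57/(36.52 + 21.57) = 10.4 V.

V ≈ 10.4 V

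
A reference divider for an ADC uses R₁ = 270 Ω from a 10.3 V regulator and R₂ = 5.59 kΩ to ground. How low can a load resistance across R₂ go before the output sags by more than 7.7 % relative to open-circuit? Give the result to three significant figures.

Output resistance R_th = R₁‖R₂ = (270 × 5590)/5860 = 257.6 Ω.
The fractional drop is R_th/(R_th + R_L); requiring this ≤ 0.0770 gives R_L ≥ R_th(1/0.0770 − 1) = 257.6 × 11.99 = 3.09 kΩ.

R_L(min) ≈ 3.09 kΩ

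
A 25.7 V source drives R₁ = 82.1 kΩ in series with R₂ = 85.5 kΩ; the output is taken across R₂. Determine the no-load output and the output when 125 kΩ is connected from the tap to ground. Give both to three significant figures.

Open-circuit: V = 25.7 × 85.5/(82.1 + 85.5) = 13.1 V.
With the load, R₂ becomes R₂‖R_L = 50.77 kΩ, so V = 25.7 × 50.77/132.9 = 9.82 V.

Unloaded: 13.1 V; loaded: 9.82 V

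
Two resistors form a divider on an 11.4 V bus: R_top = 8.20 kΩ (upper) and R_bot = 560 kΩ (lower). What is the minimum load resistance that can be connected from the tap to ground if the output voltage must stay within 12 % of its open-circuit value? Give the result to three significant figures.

Output resistance R_th = R_top‖R_bot = (8.20 × 560)/568.2 = 8.082 kΩ.
The fractional drop is R_th/(R_th + R_L); requiring this ≤ 0.120 gives R_L ≥ R_th(1/0.120 − 1) = 8.082 × 7.333 = 59.3 kΩ.

R_L(min) ≈ 59.3 kΩ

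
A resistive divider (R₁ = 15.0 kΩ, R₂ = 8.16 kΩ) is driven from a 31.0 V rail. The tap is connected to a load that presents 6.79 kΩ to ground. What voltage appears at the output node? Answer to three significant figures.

The load sits in parallel with R₂: R₂‖R_L = (8.16 × 6.79) / (8.16 + 6.79) = 3.706 kΩ.
V_out = 31.0 × 3.706 / (15.0 + 3.706) = 31.0 × 3.706/18.71 = 6.14 V.
(Unloaded it would have been 10.9 V.)

V_out ≈ 6.14 V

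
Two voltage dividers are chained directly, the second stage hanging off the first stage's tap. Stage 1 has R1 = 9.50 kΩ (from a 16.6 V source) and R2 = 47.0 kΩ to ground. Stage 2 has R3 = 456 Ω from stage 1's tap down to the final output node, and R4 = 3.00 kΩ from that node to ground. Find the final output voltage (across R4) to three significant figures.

V_out ≈ 3.65 V

Stage 2 presents R3+R4 = 3456 Ω as a load on stage 1's tap.
Stage 1's lower leg becomes R2‖(R3+R4) = 3219 Ω, so V_mid = 16.6 × 3219/12720 = 4.201 V.
Stage 2 is itself unloaded: V_out = V_mid × R4/(R3+R4) = 4.201 × 3000/3456 = 3.65 V.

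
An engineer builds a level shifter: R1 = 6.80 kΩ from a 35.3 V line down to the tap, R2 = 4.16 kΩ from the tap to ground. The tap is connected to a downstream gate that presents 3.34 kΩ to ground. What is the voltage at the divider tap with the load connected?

V_out ≈ 7.56 V

The load sits in parallel with R2: R2‖R_L = (4.16 × 3.34) / (4.16 + 3.34) = 1.853 kΩ.
V_out = 35.3 × 1.853 / (6.80 + 1.853) = 35.3 × 1.853/8.653 = 7.56 V.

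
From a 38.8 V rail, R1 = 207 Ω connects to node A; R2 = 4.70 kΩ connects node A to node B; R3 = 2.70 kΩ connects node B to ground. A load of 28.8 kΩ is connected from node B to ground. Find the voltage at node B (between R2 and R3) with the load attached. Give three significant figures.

V ≈ 13.0 V

At node B, R3 is in parallel with the load: R3‖R_L = 2469 Ω.
Below node A the resistance is R2 + (R3‖R_L) = 7169 Ω, so V_A = 38.8 × 7169/7376 = 37.71 V.
Then V_B = V_A × (R3‖R_L)/(R2 + R3‖R_L) = 37.71 × 2469/7169 = 13.0 V.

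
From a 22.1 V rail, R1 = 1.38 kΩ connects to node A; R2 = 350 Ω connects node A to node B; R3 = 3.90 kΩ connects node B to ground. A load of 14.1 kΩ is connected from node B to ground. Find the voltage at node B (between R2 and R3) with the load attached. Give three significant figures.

V ≈ 14.1 V

At node B, R3 is in parallel with the load: R3‖R_L = 3055 Ω.
Below node A the resistance is R2 + (R3‖R_L) = 3405 Ω, so V_A = 22.1 × 3405/4785 = 15.73 V.
Then V_B = V_A × (R3‖R_L)/(R2 + R3‖R_L) = 15.73 × 3055/3405 = 14.1 V.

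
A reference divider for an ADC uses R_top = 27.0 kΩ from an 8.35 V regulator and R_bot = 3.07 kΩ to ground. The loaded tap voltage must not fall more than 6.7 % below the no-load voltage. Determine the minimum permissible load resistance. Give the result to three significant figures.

Output resistance R_th = R_top‖R_bot = (27.0 × 3.07)/30.07 = 2.757 kΩ.
The fractional drop is R_th/(R_th + R_L); requiring this ≤ 0.0670 gives R_L ≥ R_th(1/0.0670 − 1) = 2.757 × 13.93 = 38.4 kΩ.

R_L(min) ≈ 38.4 kΩ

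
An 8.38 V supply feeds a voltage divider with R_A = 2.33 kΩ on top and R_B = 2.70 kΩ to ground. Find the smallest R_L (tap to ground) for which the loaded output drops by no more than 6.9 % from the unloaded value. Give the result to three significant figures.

Output resistance R_th = R_A‖R_B = (2.33 × 2.70)/5.030 = 1.251 kΩ.
The fractional drop is R_th/(R_th + R_L); requiring this ≤ 0.0690 gives R_L ≥ R_th(1/0.0690 − 1) = 1.251 × 13.49 = 16.9 kΩ.

R_L(min) ≈ 16.9 kΩ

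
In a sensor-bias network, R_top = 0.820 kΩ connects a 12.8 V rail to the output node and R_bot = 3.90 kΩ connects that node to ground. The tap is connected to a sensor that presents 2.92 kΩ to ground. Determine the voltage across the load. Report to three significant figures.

V_out ≈ 8.58 V

The load sits in parallel with R_bot: R_bot‖R_L = (3900 × 2920) / (3900 + 2920) = 1670 Ω.
V_out = 12.8 × 1670 / (820 + 1670) = 12.8 × 1670/2490 = 8.58 V.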